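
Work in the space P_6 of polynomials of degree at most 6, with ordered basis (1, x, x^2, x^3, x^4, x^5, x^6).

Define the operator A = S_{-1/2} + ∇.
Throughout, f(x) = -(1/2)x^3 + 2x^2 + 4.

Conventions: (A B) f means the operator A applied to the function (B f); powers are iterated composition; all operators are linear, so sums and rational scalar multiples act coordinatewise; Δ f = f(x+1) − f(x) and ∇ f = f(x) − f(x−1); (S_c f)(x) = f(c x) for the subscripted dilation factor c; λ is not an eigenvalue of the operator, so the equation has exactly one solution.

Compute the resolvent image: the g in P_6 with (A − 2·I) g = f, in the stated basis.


write g with unknown coordinates in the stated basis and equate coefficients in (A − 2·I) g = f
solving from the highest basis element down gives g = (4/17)x^3 - (88/119)x^2 - (104/119)x - 464/119
check: A g = -(1/34)x^3 + (62/119)x^2 - (208/119)x - 452/119
so A g − 2·g = -(1/2)x^3 + 2x^2 + 4 = f ✓

the result is g(x) = (4/17)x^3 - (88/119)x^2 - (104/119)x - 464/119


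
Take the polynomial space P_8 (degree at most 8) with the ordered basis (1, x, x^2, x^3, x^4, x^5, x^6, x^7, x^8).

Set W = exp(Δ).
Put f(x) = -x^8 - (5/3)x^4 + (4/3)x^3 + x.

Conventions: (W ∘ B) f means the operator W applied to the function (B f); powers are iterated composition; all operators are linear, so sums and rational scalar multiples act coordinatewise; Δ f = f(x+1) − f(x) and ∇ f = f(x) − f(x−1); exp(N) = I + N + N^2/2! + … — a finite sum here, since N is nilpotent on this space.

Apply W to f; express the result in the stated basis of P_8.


order-1 term: -8x^7 - 28x^6 - 56x^5 - 70x^4 - (188/3)x^3 - 34x^2 - (32/3)x - 1/3
order-2 term: -28x^6 - 168x^5 - 490x^4 - 840x^3 - 878x^2 - 520x - 404/3
order-3 term: -56x^5 - 420x^4 - 1400x^3 - 2520x^2 - (7244/3)x - 2924/3
order-4 term: -70x^4 - 560x^3 - 1820x^2 - 2800x - 5108/3
order-5 term: -56x^3 - 420x^2 - 1120x - 1050
order-6 term: -28x^2 - 168x - 266
order-7 term: -8x - 28
order-8 term: -1
the series for exp(Δ) f terminates at order 8
exp(Δ) f = -x^8 - 8x^7 - 56x^6 - 280x^5 - (3155/3)x^4 - (8752/3)x^3 - 5700x^2 - (21121/3)x - 12472/3

the result is g(x) = -x^8 - 8x^7 - 56x^6 - 280x^5 - (3155/3)x^4 - (8752/3)x^3 - 5700x^2 - (21121/3)x - 12472/3


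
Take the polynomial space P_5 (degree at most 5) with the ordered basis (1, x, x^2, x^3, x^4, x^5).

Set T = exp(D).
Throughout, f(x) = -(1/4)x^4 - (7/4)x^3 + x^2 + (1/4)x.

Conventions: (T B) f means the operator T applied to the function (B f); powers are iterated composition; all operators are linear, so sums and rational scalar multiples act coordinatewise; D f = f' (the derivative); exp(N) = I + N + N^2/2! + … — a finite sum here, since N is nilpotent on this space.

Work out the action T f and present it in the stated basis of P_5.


the result is g(x) = -(1/4)x^4 - (11/4)x^3 - (23/4)x^2 - 4x - 3/4

order-1 term: -x^3 - (21/4)x^2 + 2x + 1/4
order-2 term: -(3/2)x^2 - (21/4)x + 1
order-3 term: -x - 7/4
order-4 term: -1/4
the series for exp(D) f terminates at order 4
exp(D) f = -(1/4)x^4 - (11/4)x^3 - (23/4)x^2 - 4x - 3/4


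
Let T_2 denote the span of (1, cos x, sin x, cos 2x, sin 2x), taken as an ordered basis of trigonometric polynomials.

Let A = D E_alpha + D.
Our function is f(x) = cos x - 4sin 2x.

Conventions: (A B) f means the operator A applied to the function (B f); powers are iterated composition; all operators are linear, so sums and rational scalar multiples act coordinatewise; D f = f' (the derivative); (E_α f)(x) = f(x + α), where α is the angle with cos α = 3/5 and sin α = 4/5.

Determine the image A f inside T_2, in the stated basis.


E_alpha f = (3/5)cos x - (4/5)sin x - (96/25)cos 2x + (28/25)sin 2x
D E_alpha f = -(4/5)cos x - (3/5)sin x + (56/25)cos 2x + (192/25)sin 2x
D f = -sin x - 8cos 2x
(D E_alpha + D) f = -(4/5)cos x - (8/5)sin x - (144/25)cos 2x + (192/25)sin 2x

the result is g(x) = -(4/5)cos x - (8/5)sin x - (144/25)cos 2x + (192/25)sin 2x


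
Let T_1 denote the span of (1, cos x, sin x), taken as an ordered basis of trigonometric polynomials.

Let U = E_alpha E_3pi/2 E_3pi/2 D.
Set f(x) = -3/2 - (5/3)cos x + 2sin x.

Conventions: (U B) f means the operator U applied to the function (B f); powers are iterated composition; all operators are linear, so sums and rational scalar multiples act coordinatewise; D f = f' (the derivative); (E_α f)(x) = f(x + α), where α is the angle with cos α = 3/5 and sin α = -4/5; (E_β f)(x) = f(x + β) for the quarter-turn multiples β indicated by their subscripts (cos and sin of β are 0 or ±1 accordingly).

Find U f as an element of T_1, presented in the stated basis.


the result is g(x) = (2/15)cos x - (13/5)sin x

D f = 2cos x + (5/3)sin x
E_3pi/2 D f = -(5/3)cos x + 2sin x
E_3pi/2 E_3pi/2 D f = -2cos x - (5/3)sin x
E_alpha (E_3pi/2 E_3pi/2 D) f = (2/15)cos x - (13/5)sin x


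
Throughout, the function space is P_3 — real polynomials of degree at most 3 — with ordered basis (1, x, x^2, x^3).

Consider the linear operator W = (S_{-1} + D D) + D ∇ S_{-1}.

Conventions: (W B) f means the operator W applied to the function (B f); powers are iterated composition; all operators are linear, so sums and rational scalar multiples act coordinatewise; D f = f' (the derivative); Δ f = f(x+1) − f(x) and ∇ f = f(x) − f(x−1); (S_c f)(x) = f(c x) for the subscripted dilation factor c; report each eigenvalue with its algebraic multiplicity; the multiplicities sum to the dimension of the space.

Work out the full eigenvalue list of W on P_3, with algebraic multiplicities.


image of 1: 1
image of x: -x
image of x^2: x^2 + 4
image of x^3: -x^3 + 3
the matrix is upper triangular; its diagonal is (1, -1, 1, -1)
for a triangular matrix the eigenvalues are the diagonal entries, with algebraic multiplicity their repetition count

λ = -1 (multiplicity 2), λ = 1 (multiplicity 2)


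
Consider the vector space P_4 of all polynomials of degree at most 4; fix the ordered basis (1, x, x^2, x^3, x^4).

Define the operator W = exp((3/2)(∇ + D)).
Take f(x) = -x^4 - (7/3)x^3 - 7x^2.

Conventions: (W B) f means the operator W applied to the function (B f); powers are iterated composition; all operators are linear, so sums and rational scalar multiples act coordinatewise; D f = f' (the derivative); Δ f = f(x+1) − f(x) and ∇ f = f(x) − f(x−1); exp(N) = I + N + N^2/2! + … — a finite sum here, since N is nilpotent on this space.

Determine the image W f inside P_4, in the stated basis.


order-1 term: -12x^3 - 12x^2 - (75/2)x + 17/2
order-2 term: -54x^2 - 9x - 225/4
order-3 term: -108x + 18
order-4 term: -81
the series for exp((3/2)(∇ + D)) f terminates at order 4
exp((3/2)(∇ + D)) f = -x^4 - (43/3)x^3 - 73x^2 - (309/2)x - 443/4

g(x) = -x^4 - (43/3)x^3 - 73x^2 - (309/2)x - 443/4


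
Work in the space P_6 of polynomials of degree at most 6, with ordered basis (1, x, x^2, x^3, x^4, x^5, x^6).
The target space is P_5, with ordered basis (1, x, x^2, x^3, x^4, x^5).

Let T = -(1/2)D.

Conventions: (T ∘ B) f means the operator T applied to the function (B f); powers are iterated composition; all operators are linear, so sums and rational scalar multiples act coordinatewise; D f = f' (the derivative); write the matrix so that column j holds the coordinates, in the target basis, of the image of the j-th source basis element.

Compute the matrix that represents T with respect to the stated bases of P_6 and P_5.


image of 1: 0
image of x: -1/2
image of x^2: -x
image of x^3: -(3/2)x^2
image of x^4: -2x^3
image of x^5: -(5/2)x^4
image of x^6: -3x^5
each image's coordinates form column j of the matrix

the matrix is [[0, -1/2, 0, 0, 0, 0, 0]; [0, 0, -1, 0, 0, 0, 0]; [0, 0, 0, -3/2, 0, 0, 0]; [0, 0, 0, 0, -2, 0, 0]; [0, 0, 0, 0, 0, -5/2, 0]; [0, 0, 0, 0, 0, 0, -3]] (rows listed top to bottom)


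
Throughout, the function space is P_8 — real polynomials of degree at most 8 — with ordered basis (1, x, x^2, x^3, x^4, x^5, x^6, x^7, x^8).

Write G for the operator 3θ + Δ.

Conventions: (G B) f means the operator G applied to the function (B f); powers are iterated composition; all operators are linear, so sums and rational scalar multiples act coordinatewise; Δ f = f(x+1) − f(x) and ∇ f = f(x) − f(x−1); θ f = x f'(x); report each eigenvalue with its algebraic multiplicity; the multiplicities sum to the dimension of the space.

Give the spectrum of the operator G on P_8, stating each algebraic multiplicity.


λ = 0 (multiplicity 1), λ = 3 (multiplicity 1), λ = 6 (multiplicity 1), λ = 9 (multiplicity 1), λ = 12 (multiplicity 1), λ = 15 (multiplicity 1), λ = 18 (multiplicity 1), λ = 21 (multiplicity 1), λ = 24 (multiplicity 1)

image of 1: 0
image of x: 3x + 1
image of x^2: 6x^2 + 2x + 1
image of x^3: 9x^3 + 3x^2 + 3x + 1
image of x^4: 12x^4 + 4x^3 + 6x^2 + 4x + 1
image of x^5: 15x^5 + 5x^4 + 10x^3 + 10x^2 + 5x + 1
image of x^6: 18x^6 + 6x^5 + 15x^4 + 20x^3 + 15x^2 + 6x + 1
image of x^7: 21x^7 + 7x^6 + 21x^5 + 35x^4 + 35x^3 + 21x^2 + 7x + 1
image of x^8: 24x^8 + 8x^7 + 28x^6 + 56x^5 + 70x^4 + 56x^3 + 28x^2 + 8x + 1
the matrix is upper triangular; its diagonal is (0, 3, 6, 9, 12, 15, 18, 21, 24)
for a triangular matrix the eigenvalues are the diagonal entries, with algebraic multiplicity their repetition count


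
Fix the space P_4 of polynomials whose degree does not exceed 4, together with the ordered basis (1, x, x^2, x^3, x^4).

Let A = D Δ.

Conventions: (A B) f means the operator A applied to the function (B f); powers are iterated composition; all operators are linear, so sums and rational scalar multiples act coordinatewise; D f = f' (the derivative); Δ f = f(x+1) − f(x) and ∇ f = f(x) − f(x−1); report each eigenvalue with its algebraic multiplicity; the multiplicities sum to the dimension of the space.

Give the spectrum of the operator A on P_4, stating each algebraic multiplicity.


λ = 0 (multiplicity 5)

image of 1: 0
image of x: 0
image of x^2: 2
image of x^3: 6x + 3
image of x^4: 12x^2 + 12x + 4
the matrix is upper triangular; its diagonal is (0, 0, 0, 0, 0)
for a triangular matrix the eigenvalues are the diagonal entries, with algebraic multiplicity their repetition count


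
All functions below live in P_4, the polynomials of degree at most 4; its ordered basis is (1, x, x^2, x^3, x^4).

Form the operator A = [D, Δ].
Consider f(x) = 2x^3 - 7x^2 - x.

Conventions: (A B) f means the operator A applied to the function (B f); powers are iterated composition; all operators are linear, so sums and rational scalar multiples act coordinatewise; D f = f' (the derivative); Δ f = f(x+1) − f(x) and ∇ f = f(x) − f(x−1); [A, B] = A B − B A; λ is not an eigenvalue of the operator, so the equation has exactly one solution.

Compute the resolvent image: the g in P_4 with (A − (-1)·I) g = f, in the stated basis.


g(x) = 2x^3 - 7x^2 - x

write g with unknown coordinates in the stated basis and equate coefficients in (A − (-1)·I) g = f
solving from the highest basis element down gives g = 2x^3 - 7x^2 - x
check: A g = 0
so A g − (-1)·g = 2x^3 - 7x^2 - x = f ✓


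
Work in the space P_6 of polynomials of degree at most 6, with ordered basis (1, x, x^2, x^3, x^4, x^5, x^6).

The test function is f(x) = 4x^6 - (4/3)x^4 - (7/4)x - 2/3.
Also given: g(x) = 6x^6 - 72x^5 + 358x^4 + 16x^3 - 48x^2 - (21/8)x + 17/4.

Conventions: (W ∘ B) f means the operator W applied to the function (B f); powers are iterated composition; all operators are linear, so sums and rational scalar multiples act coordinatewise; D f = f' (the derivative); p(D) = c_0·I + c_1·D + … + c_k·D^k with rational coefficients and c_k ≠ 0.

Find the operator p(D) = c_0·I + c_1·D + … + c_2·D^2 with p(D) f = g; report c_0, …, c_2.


c_0 = 3/2, c_1 = -3, c_2 = 3

D^0 f = 4x^6 - (4/3)x^4 - (7/4)x - 2/3
D^1 f = 24x^5 - (16/3)x^3 - 7/4
D^2 f = 120x^4 - 16x^2
matching coefficients of g against c_0 f + c_1 Df + … from the top degree down determines the c_i
solution: c_0 = 3/2, c_1 = -3, c_2 = 3


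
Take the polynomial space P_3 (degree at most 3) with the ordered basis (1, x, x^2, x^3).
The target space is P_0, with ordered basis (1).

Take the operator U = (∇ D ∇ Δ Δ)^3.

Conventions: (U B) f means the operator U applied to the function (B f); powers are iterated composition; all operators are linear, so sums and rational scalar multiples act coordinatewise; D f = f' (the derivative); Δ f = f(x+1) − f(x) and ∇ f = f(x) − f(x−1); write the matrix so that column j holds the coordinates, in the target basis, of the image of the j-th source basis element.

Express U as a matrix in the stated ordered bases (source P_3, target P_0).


the matrix is [[0, 0, 0, 0]] (rows listed top to bottom)

image of 1: 0
image of x: 0
image of x^2: 0
image of x^3: 0
each image's coordinates form column j of the matrix


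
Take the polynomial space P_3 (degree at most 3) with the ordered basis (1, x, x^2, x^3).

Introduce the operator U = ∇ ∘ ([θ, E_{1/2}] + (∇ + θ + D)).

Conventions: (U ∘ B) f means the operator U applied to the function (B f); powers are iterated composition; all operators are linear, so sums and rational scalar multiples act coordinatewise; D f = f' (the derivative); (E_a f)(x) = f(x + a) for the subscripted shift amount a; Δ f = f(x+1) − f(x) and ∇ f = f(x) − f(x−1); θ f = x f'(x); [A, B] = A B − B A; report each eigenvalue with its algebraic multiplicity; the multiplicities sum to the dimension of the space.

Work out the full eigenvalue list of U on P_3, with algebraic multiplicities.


λ = 0 (multiplicity 4)

image of 1: 0
image of x: 1
image of x^2: 4x + 1
image of x^3: 9x^2 - 6
the matrix is upper triangular; its diagonal is (0, 0, 0, 0)
for a triangular matrix the eigenvalues are the diagonal entries, with algebraic multiplicity their repetition count


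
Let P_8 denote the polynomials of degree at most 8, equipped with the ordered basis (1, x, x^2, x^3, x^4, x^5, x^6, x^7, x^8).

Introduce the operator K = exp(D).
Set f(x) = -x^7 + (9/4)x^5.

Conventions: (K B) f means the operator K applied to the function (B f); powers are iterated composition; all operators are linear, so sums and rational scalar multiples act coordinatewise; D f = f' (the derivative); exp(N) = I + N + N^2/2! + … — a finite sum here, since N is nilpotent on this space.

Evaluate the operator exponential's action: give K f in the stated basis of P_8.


the image equals g(x) = -x^7 - 7x^6 - (75/4)x^5 - (95/4)x^4 - (25/2)x^3 + (3/2)x^2 + (17/4)x + 5/4

order-1 term: -7x^6 + (45/4)x^4
order-2 term: -21x^5 + (45/2)x^3
order-3 term: -35x^4 + (45/2)x^2
order-4 term: -35x^3 + (45/4)x
order-5 term: -21x^2 + 9/4
order-6 term: -7x
order-7 term: -1
the series for exp(D) f terminates at order 7
exp(D) f = -x^7 - 7x^6 - (75/4)x^5 - (95/4)x^4 - (25/2)x^3 + (3/2)x^2 + (17/4)x + 5/4


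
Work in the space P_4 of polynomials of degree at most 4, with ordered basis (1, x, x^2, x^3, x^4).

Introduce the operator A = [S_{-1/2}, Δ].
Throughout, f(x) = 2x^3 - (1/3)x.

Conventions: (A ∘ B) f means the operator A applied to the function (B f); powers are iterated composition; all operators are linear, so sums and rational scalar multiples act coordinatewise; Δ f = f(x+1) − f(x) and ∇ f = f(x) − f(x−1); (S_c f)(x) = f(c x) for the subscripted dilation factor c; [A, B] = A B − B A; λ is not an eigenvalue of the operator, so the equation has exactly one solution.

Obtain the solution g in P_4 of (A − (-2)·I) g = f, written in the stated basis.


the result is g(x) = x^3 - (9/16)x^2 - (5/192)x - 85/256

write g with unknown coordinates in the stated basis and equate coefficients in (A − (-2)·I) g = f
solving from the highest basis element down gives g = x^3 - (9/16)x^2 - (5/192)x - 85/256
check: A g = (9/8)x^2 - (9/32)x + 85/128
so A g − (-2)·g = 2x^3 - (1/3)x = f ✓


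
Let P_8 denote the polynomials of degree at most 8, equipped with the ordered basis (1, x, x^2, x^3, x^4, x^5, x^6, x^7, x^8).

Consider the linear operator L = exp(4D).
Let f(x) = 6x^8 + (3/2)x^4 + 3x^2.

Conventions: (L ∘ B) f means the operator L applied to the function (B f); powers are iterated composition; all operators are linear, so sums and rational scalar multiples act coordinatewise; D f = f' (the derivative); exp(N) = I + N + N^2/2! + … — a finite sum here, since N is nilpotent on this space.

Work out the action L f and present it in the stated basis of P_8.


order-1 term: 192x^7 + 24x^3 + 24x
order-2 term: 2688x^6 + 144x^2 + 48
order-3 term: 21504x^5 + 384x
order-4 term: 107520x^4 + 384
order-5 term: 344064x^3
order-6 term: 688128x^2
order-7 term: 786432x
order-8 term: 393216
the series for exp(4D) f terminates at order 8
exp(4D) f = 6x^8 + 192x^7 + 2688x^6 + 21504x^5 + (215043/2)x^4 + 344088x^3 + 688275x^2 + 786840x + 393648

the result is g(x) = 6x^8 + 192x^7 + 2688x^6 + 21504x^5 + (215043/2)x^4 + 344088x^3 + 688275x^2 + 786840x + 393648


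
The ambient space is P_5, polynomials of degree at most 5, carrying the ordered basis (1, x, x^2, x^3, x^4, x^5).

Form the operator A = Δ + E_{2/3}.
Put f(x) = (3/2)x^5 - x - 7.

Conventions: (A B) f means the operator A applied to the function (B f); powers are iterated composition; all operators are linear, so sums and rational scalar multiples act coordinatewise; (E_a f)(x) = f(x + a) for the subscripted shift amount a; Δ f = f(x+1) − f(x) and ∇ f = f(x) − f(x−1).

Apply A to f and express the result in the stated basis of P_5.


Δ f = (15/2)x^4 + 15x^3 + 15x^2 + (15/2)x + 1/2
E_{2/3} f = (3/2)x^5 + 5x^4 + (20/3)x^3 + (40/9)x^2 + (13/27)x - 605/81
(Δ + E_{2/3}) f = (3/2)x^5 + (25/2)x^4 + (65/3)x^3 + (175/9)x^2 + (431/54)x - 1129/162

the result is g(x) = (3/2)x^5 + (25/2)x^4 + (65/3)x^3 + (175/9)x^2 + (431/54)x - 1129/162


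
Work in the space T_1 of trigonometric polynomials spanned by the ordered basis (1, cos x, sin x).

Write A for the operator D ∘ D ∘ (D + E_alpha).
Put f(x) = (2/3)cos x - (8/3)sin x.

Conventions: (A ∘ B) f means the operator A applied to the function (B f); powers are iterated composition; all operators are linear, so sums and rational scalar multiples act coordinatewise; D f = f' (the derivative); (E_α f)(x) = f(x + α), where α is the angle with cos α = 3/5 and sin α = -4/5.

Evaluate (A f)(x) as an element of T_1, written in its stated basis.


the image equals g(x) = (2/15)cos x + (26/15)sin x

D f = -(8/3)cos x - (2/3)sin x
E_alpha f = (38/15)cos x - (16/15)sin x
(D + E_alpha) f = -(2/15)cos x - (26/15)sin x
D (D + E_alpha) f = -(26/15)cos x + (2/15)sin x
D D (D + E_alpha) f = (2/15)cos x + (26/15)sin x


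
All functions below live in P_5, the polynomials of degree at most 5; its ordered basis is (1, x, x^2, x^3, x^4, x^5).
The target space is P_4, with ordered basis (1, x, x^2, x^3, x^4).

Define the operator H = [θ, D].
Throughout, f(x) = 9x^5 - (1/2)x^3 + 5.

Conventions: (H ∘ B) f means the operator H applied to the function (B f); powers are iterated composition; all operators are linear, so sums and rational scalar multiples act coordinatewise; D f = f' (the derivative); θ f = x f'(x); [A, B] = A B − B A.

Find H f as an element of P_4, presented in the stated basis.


the result is g(x) = -45x^4 + (3/2)x^2

D f = 45x^4 - (3/2)x^2
θ D f = 180x^4 - 3x^2
θ f = 45x^5 - (3/2)x^3
D θ f = 225x^4 - (9/2)x^2
[θ, D] f = -45x^4 + (3/2)x^2


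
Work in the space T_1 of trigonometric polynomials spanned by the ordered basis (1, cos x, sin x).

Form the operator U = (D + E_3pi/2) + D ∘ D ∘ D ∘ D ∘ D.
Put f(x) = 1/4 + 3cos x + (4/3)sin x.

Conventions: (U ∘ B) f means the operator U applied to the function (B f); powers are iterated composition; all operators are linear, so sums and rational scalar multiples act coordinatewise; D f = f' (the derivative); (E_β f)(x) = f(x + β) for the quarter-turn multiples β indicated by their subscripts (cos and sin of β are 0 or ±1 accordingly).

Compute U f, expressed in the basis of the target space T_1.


D f = (4/3)cos x - 3sin x
E_3pi/2 f = 1/4 - (4/3)cos x + 3sin x
(D + E_3pi/2) f = 1/4
D f = (4/3)cos x - 3sin x
D D f = -3cos x - (4/3)sin x
D D D f = -(4/3)cos x + 3sin x
D (D ∘ D) D f = 3cos x + (4/3)sin x
D D (D ∘ D) D f = (4/3)cos x - 3sin x
((D + E_3pi/2) + D ∘ D ∘ D ∘ D ∘ D) f = 1/4 + (4/3)cos x - 3sin x

g(x) = 1/4 + (4/3)cos x - 3sin x


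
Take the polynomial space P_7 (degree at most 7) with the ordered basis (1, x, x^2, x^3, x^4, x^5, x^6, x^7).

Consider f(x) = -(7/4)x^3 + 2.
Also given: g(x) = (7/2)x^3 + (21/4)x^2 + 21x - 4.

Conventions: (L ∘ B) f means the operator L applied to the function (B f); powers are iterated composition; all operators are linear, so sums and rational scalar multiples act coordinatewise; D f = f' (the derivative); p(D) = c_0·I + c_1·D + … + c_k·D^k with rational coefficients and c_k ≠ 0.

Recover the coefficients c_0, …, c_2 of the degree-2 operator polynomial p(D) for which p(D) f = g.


p(D) = -2·I − D − 2·D^2, i.e. c_0 = -2, c_1 = -1, c_2 = -2

D^0 f = -(7/4)x^3 + 2
D^1 f = -(21/4)x^2
D^2 f = -(21/2)x
matching coefficients of g against c_0 f + c_1 Df + … from the top degree down determines the c_i
solution: c_0 = -2, c_1 = -1, c_2 = -2


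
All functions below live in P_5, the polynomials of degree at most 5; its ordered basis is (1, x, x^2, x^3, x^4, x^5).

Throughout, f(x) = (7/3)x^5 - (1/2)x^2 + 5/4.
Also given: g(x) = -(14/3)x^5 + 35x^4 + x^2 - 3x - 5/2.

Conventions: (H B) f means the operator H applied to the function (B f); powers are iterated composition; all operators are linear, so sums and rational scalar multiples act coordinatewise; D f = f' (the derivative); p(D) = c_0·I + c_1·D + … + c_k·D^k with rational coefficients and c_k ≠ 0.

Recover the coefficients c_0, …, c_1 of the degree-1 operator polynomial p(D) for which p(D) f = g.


D^0 f = (7/3)x^5 - (1/2)x^2 + 5/4
D^1 f = (35/3)x^4 - x
matching coefficients of g against c_0 f + c_1 Df + … from the top degree down determines the c_i
solution: c_0 = -2, c_1 = 3

c_0 = -2, c_1 = 3


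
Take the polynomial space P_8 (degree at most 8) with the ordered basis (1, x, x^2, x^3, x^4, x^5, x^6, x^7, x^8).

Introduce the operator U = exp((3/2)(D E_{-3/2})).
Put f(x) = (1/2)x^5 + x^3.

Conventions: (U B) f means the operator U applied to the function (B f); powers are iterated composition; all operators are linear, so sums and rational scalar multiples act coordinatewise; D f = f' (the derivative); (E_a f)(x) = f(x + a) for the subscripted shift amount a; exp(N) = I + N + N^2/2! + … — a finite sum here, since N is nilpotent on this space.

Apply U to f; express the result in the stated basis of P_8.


the result is g(x) = (1/2)x^5 + (15/4)x^4 - (41/4)x^3 - (117/4)x^2 + (3429/32)x - 351/16

order-1 term: (15/4)x^4 - (45/2)x^3 + (441/8)x^2 - (513/8)x + 1863/64
order-2 term: (45/4)x^3 - (405/4)x^2 + (621/2)x - 324
order-3 term: (135/8)x^2 - (1215/8)x + 11043/32
order-4 term: (405/32)x - 1215/16
order-5 term: 243/64
the series for exp((3/2)(D E_{-3/2})) f terminates at order 5
exp((3/2)(D E_{-3/2})) f = (1/2)x^5 + (15/4)x^4 - (41/4)x^3 - (117/4)x^2 + (3429/32)x - 351/16


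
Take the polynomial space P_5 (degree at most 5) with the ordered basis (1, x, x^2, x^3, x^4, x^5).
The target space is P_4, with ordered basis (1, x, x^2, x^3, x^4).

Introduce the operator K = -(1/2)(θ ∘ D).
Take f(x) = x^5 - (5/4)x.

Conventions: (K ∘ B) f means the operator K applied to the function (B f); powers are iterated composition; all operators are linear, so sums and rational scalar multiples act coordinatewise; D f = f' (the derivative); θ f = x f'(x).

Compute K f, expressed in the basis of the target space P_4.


D f = 5x^4 - 5/4
θ D f = 20x^4
(-(1/2)(θ ∘ D)) f = -10x^4

the image equals g(x) = -10x^4


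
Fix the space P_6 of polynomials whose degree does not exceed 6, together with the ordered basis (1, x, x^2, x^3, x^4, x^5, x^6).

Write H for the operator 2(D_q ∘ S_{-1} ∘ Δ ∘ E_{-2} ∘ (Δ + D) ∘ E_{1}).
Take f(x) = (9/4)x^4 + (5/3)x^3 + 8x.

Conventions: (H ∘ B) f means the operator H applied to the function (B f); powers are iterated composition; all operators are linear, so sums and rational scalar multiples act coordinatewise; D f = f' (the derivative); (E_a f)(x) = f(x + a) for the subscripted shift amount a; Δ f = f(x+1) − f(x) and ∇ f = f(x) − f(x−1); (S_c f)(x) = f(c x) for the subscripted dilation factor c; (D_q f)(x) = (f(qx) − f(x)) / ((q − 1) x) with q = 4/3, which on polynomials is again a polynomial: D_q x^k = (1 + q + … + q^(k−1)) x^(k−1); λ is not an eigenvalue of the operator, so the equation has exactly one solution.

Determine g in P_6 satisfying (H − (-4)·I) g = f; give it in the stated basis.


the image equals g(x) = (9/16)x^4 + (5/12)x^3 - (55/4)x - 7/8

write g with unknown coordinates in the stated basis and equate coefficients in (H − (-4)·I) g = f
solving from the highest basis element down gives g = (9/16)x^4 + (5/12)x^3 - (55/4)x - 7/8
check: H g = 63x + 7/2
so H g − (-4)·g = (9/4)x^4 + (5/3)x^3 + 8x = f ✓


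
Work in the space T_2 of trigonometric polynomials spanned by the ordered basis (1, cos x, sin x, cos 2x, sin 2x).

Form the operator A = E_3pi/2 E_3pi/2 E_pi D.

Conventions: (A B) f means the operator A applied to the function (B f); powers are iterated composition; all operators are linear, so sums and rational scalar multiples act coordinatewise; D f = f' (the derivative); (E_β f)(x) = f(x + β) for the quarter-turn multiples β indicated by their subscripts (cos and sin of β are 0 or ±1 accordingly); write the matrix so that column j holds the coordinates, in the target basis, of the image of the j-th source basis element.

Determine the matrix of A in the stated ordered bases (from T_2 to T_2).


the matrix is [[0, 0, 0, 0, 0]; [0, 0, 1, 0, 0]; [0, -1, 0, 0, 0]; [0, 0, 0, 0, 2]; [0, 0, 0, -2, 0]] (rows listed top to bottom)

image of 1: 0
image of cos x: -sin x
image of sin x: cos x
image of cos 2x: -2sin 2x
image of sin 2x: 2cos 2x
each image's coordinates form column j of the matrix


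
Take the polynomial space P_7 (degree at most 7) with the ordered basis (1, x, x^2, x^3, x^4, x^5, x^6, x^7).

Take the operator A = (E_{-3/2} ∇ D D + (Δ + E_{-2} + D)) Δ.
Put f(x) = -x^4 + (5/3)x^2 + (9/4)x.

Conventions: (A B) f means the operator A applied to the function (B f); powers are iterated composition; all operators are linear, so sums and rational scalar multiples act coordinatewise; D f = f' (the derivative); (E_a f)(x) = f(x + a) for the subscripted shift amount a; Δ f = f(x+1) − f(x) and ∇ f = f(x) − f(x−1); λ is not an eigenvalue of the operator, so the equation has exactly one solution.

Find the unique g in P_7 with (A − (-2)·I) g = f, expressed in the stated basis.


the image equals g(x) = -(1/2)x^4 + x^3 + (5/6)x^2 + (355/24)x - 145/16

write g with unknown coordinates in the stated basis and equate coefficients in (A − (-2)·I) g = f
solving from the highest basis element down gives g = -(1/2)x^4 + x^3 + (5/6)x^2 + (355/24)x - 145/16
check: A g = -2x^3 - (82/3)x + 145/8
so A g − (-2)·g = -x^4 + (5/3)x^2 + (9/4)x = f ✓


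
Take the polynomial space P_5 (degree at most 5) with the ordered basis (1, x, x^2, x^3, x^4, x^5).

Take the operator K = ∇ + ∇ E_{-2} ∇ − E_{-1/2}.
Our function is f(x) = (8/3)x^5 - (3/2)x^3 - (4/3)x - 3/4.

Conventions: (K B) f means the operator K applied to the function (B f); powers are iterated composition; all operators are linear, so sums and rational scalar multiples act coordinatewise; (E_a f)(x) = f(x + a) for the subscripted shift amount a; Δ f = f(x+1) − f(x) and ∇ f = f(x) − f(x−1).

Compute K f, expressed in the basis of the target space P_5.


∇ f = (40/3)x^4 - (80/3)x^3 + (133/6)x^2 - (53/6)x - 1/6
∇ f = (40/3)x^4 - (80/3)x^3 + (133/6)x^2 - (53/6)x - 1/6
E_{-2} ∇ f = (40/3)x^4 - (400/3)x^3 + (3013/6)x^2 - (5065/6)x + 3197/6
∇ E_{-2} ∇ f = (160/3)x^3 - 480x^2 + (4373/3)x - 1493
E_{-1/2} f = (8/3)x^5 - (20/3)x^4 + (31/6)x^3 - (13/12)x^2 - (13/8)x + 1/48
(-E_{-1/2}) f = -(8/3)x^5 + (20/3)x^4 - (31/6)x^3 + (13/12)x^2 + (13/8)x - 1/48
(∇ + ∇ E_{-2} ∇ − E_{-1/2}) f = -(8/3)x^5 + 20x^4 + (43/2)x^3 - (1827/4)x^2 + (34811/24)x - 23891/16

the result is g(x) = -(8/3)x^5 + 20x^4 + (43/2)x^3 - (1827/4)x^2 + (34811/24)x - 23891/16


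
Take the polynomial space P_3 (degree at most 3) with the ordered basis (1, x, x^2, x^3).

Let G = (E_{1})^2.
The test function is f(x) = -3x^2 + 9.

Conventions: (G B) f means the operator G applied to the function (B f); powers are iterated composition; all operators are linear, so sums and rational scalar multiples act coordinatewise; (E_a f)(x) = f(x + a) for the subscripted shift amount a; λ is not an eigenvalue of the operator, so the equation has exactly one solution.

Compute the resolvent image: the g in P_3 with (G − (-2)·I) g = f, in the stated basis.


g(x) = -x^2 + (4/3)x + 31/9

write g with unknown coordinates in the stated basis and equate coefficients in (G − (-2)·I) g = f
solving from the highest basis element down gives g = -x^2 + (4/3)x + 31/9
check: G g = -x^2 - (8/3)x + 19/9
so G g − (-2)·g = -3x^2 + 9 = f ✓


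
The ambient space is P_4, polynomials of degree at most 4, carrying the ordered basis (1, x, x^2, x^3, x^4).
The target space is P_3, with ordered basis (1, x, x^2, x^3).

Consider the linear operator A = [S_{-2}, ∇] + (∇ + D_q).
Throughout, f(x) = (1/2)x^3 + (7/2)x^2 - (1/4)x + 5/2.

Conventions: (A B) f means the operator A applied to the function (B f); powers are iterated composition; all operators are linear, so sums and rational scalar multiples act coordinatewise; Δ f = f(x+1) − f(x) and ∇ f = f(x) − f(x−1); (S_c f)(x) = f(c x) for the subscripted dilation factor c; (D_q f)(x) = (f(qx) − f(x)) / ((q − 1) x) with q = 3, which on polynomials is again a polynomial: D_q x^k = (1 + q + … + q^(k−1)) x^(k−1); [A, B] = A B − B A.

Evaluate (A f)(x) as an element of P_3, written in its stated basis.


∇ f = (3/2)x^2 + (11/2)x - 13/4
S_{-2} ∇ f = 6x^2 - 11x - 13/4
S_{-2} f = -4x^3 + 14x^2 + (1/2)x + 5/2
∇ S_{-2} f = -12x^2 + 40x - 35/2
[S_{-2}, ∇] f = 18x^2 - 51x + 57/4
∇ f = (3/2)x^2 + (11/2)x - 13/4
D_q f = (13/2)x^2 + 14x - 1/4
(∇ + D_q) f = 8x^2 + (39/2)x - 7/2
([S_{-2}, ∇] + (∇ + D_q)) f = 26x^2 - (63/2)x + 43/4

the image equals g(x) = 26x^2 - (63/2)x + 43/4


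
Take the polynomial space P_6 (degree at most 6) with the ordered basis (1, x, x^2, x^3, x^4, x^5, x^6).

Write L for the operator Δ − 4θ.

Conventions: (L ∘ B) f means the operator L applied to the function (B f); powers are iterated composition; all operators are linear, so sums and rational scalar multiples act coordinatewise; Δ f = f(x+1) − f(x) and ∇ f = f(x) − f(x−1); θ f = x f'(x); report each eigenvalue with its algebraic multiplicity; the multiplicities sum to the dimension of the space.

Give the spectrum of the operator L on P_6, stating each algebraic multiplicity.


image of 1: 0
image of x: -4x + 1
image of x^2: -8x^2 + 2x + 1
image of x^3: -12x^3 + 3x^2 + 3x + 1
image of x^4: -16x^4 + 4x^3 + 6x^2 + 4x + 1
image of x^5: -20x^5 + 5x^4 + 10x^3 + 10x^2 + 5x + 1
image of x^6: -24x^6 + 6x^5 + 15x^4 + 20x^3 + 15x^2 + 6x + 1
the matrix is upper triangular; its diagonal is (0, -4, -8, -12, -16, -20, -24)
for a triangular matrix the eigenvalues are the diagonal entries, with algebraic multiplicity their repetition count

λ = -24 (multiplicity 1), λ = -20 (multiplicity 1), λ = -16 (multiplicity 1), λ = -12 (multiplicity 1), λ = -8 (multiplicity 1), λ = -4 (multiplicity 1), λ = 0 (multiplicity 1)


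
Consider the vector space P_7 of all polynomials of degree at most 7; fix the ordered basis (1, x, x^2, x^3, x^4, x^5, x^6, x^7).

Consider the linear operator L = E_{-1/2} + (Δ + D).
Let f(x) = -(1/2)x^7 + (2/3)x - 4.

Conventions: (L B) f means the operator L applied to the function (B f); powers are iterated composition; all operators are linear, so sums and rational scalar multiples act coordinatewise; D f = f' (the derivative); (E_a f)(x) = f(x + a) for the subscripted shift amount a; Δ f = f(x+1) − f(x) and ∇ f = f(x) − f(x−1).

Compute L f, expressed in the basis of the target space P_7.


E_{-1/2} f = -(1/2)x^7 + (7/4)x^6 - (21/8)x^5 + (35/16)x^4 - (35/32)x^3 + (21/64)x^2 + (235/384)x - 3325/768
Δ f = -(7/2)x^6 - (21/2)x^5 - (35/2)x^4 - (35/2)x^3 - (21/2)x^2 - (7/2)x + 1/6
D f = -(7/2)x^6 + 2/3
(Δ + D) f = -7x^6 - (21/2)x^5 - (35/2)x^4 - (35/2)x^3 - (21/2)x^2 - (7/2)x + 5/6
(E_{-1/2} + (Δ + D)) f = -(1/2)x^7 - (21/4)x^6 - (105/8)x^5 - (245/16)x^4 - (595/32)x^3 - (651/64)x^2 - (1109/384)x - 895/256

the result is g(x) = -(1/2)x^7 - (21/4)x^6 - (105/8)x^5 - (245/16)x^4 - (595/32)x^3 - (651/64)x^2 - (1109/384)x - 895/256


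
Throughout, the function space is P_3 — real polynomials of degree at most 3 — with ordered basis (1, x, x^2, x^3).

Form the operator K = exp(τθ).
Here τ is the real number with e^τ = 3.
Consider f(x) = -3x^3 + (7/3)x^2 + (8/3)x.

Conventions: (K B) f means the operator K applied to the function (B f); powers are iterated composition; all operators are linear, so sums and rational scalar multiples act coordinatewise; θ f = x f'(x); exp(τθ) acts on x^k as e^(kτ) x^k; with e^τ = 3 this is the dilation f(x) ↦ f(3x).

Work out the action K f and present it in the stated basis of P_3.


g(x) = -81x^3 + 21x^2 + 8x

exp(τθ) x^k = e^(kτ) x^k; with e^τ = 3 this sends x^k to 3^k x^k
x ↦ 3 x
x^2 ↦ 9 x^2
x^3 ↦ 27 x^3
applying this coordinatewise to f: exp(τθ) f = -81x^3 + 21x^2 + 8x


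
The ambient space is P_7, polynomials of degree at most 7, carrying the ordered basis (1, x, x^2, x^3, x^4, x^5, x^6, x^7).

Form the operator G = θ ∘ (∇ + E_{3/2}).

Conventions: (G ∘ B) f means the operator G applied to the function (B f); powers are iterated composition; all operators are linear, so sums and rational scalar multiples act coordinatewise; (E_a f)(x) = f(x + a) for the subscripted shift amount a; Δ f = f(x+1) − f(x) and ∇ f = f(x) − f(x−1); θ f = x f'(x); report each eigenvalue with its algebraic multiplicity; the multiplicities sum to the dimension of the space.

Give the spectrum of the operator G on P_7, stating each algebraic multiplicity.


image of 1: 0
image of x: x
image of x^2: 2x^2 + 5x
image of x^3: 3x^3 + 15x^2 + (15/4)x
image of x^4: 4x^4 + 30x^3 + 15x^2 + (35/2)x
image of x^5: 5x^5 + 50x^4 + (75/2)x^3 + (175/2)x^2 + (325/16)x
image of x^6: 6x^6 + 75x^5 + 75x^4 + (525/2)x^3 + (975/8)x^2 + (825/16)x
image of x^7: 7x^7 + 105x^6 + (525/4)x^5 + (1225/2)x^4 + (6825/16)x^3 + (5775/16)x^2 + (4655/64)x
the matrix is upper triangular; its diagonal is (0, 1, 2, 3, 4, 5, 6, 7)
for a triangular matrix the eigenvalues are the diagonal entries, with algebraic multiplicity their repetition count

λ = 0 (multiplicity 1), λ = 1 (multiplicity 1), λ = 2 (multiplicity 1), λ = 3 (multiplicity 1), λ = 4 (multiplicity 1), λ = 5 (multiplicity 1), λ = 6 (multiplicity 1), λ = 7 (multiplicity 1)


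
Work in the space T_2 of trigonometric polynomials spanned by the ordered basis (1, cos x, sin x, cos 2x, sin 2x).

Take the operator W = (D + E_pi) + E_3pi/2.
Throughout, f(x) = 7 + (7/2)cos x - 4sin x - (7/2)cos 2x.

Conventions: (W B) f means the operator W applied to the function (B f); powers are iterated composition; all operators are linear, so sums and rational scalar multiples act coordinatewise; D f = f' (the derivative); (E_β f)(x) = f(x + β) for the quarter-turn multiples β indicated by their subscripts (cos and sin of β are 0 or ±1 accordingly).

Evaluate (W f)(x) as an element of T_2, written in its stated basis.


D f = -4cos x - (7/2)sin x + 7sin 2x
E_pi f = 7 - (7/2)cos x + 4sin x - (7/2)cos 2x
(D + E_pi) f = 7 - (15/2)cos x + (1/2)sin x - (7/2)cos 2x + 7sin 2x
E_3pi/2 f = 7 + 4cos x + (7/2)sin x + (7/2)cos 2x
((D + E_pi) + E_3pi/2) f = 14 - (7/2)cos x + 4sin x + 7sin 2x

the result is g(x) = 14 - (7/2)cos x + 4sin x + 7sin 2x


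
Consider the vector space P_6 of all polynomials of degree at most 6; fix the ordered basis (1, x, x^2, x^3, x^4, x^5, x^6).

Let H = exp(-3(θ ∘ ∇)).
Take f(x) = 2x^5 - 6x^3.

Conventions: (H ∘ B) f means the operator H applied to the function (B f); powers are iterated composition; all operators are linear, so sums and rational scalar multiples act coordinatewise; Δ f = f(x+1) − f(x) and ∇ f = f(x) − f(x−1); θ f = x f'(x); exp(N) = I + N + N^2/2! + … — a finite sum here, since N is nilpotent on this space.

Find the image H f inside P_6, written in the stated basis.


the result is g(x) = 2x^5 - 120x^4 + 2334x^3 - 16752x^2 + 35022x

order-1 term: -120x^4 + 180x^3 - 12x^2 - 24x
order-2 term: 2160x^3 - 3780x^2 + 1566x
order-3 term: -12960x^2 + 14040x
order-4 term: 19440x
the series for exp(-3(θ ∘ ∇)) f terminates at order 4
exp(-3(θ ∘ ∇)) f = 2x^5 - 120x^4 + 2334x^3 - 16752x^2 + 35022x


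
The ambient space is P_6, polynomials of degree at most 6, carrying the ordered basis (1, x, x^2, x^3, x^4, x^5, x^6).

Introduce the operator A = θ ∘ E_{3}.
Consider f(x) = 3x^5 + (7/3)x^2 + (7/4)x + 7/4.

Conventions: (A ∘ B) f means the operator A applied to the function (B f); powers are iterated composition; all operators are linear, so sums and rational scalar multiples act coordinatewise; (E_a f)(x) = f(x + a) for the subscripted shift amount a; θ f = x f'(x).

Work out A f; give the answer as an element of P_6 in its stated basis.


the image equals g(x) = 15x^5 + 180x^4 + 810x^3 + (4874/3)x^2 + (4923/4)x

E_{3} f = 3x^5 + 45x^4 + 270x^3 + (2437/3)x^2 + (4923/4)x + 757
θ E_{3} f = 15x^5 + 180x^4 + 810x^3 + (4874/3)x^2 + (4923/4)x


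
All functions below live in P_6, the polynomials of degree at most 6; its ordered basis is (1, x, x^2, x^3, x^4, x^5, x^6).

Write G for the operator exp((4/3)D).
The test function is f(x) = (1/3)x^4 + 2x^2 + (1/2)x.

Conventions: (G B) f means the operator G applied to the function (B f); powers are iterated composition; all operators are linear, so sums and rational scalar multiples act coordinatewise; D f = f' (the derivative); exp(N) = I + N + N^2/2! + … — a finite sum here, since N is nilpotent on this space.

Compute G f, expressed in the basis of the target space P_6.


g(x) = (1/3)x^4 + (16/9)x^3 + (50/9)x^2 + (1457/162)x + 1282/243

order-1 term: (16/9)x^3 + (16/3)x + 2/3
order-2 term: (32/9)x^2 + 32/9
order-3 term: (256/81)x
order-4 term: 256/243
the series for exp((4/3)D) f terminates at order 4
exp((4/3)D) f = (1/3)x^4 + (16/9)x^3 + (50/9)x^2 + (1457/162)x + 1282/243


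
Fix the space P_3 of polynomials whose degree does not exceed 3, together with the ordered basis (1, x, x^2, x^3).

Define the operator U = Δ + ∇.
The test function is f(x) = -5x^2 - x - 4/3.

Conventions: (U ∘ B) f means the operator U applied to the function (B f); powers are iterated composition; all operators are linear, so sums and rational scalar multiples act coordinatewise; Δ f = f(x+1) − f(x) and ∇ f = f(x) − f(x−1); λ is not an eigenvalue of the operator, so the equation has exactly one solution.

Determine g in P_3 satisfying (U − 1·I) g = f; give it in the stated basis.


write g with unknown coordinates in the stated basis and equate coefficients in (U − 1·I) g = f
solving from the highest basis element down gives g = 5x^2 + 21x + 130/3
check: U g = 20x + 42
so U g − 1·g = -5x^2 - x - 4/3 = f ✓

g(x) = 5x^2 + 21x + 130/3


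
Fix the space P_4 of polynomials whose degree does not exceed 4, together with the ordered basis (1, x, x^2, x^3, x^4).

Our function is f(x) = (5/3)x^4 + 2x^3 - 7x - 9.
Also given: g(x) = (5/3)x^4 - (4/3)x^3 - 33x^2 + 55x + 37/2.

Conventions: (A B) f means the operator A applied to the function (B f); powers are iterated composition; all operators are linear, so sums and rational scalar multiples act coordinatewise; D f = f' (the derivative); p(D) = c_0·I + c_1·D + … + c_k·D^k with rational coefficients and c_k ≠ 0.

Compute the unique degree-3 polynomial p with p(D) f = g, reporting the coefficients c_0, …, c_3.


p(D) = I − (1/2)·D − (3/2)·D^2 + 2·D^3, i.e. c_0 = 1, c_1 = -1/2, c_2 = -3/2, c_3 = 2

D^0 f = (5/3)x^4 + 2x^3 - 7x - 9
D^1 f = (20/3)x^3 + 6x^2 - 7
D^2 f = 20x^2 + 12x
D^3 f = 40x + 12
matching coefficients of g against c_0 f + c_1 Df + … from the top degree down determines the c_i
solution: c_0 = 1, c_1 = -1/2, c_2 = -3/2, c_3 = 2
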